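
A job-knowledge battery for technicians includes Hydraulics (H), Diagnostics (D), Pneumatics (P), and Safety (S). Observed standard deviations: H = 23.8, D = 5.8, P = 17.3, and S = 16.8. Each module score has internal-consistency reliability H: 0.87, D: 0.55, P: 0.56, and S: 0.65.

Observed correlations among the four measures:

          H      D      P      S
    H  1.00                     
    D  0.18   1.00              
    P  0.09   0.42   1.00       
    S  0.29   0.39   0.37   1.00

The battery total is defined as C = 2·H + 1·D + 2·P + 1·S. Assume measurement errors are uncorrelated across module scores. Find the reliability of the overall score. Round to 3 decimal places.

0.824

Var(C) = 2²·23.8² + 5.8² + 2²·17.3² + 16.8² + 2·[2·23.8·5.8·0.18 + 4·23.8·17.3·0.09 + 2·23.8·16.8·0.29 + 2·5.8·17.3·0.42 + 5.8·16.8·0.39 + 2·17.3·16.8·0.37] = 3778.8 + 1534.38 = 5313.18.
Under uncorrelated errors the observed covariances equal the true-score covariances, so only the own-variance terms attenuate.
True-score variance = [2²·23.8²·0.87 + 5.8²·0.55 + 2²·17.3²·0.56 + 16.8²·0.65] + 1534.38 = 2843.58 + 1534.38 = 4377.96.
Reliability = 4377.96 / 5313.18 = 0.824.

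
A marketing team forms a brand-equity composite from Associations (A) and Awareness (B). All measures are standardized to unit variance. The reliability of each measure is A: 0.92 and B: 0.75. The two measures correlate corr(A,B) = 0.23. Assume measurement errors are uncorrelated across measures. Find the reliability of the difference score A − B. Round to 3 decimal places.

0.786

Var(A−B) = 1 + 1 − 2·0.23 = 2 − 0.46 = 1.54.
With uncorrelated errors the cross-covariances are all true-score covariance, so they carry over unchanged; only the diagonal terms shrink to ρᵢσᵢ².
True-score variance = [0.92 + 0.75] − 0.46 = 1.67 − 0.46 = 1.21.
Reliability = 1.21 / 1.54 = 0.786.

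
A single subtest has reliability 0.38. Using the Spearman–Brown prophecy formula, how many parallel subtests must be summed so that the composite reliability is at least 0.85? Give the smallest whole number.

k ≥ ρ*(1−ρ₁)/(ρ₁(1−ρ*)) = 0.85·0.62 / (0.38·0.15) = 9.246.
Smallest integer k = 10.

10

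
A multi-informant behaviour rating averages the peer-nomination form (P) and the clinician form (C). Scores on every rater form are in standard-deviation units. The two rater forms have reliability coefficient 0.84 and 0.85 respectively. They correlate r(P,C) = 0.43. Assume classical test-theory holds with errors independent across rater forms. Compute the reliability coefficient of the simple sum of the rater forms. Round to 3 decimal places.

Var(P+C) = 2 + 2·[0.43] = 2 + 0.86 = 2.86.
With uncorrelated errors the cross-covariances are all true-score covariance, so they carry over unchanged; only the diagonal terms shrink to ρᵢσᵢ².
True-score variance = [0.84 + 0.85] + 0.86 = 1.69 + 0.86 = 2.55.
Reliability = 2.55 / 2.86 = 0.892.

0.892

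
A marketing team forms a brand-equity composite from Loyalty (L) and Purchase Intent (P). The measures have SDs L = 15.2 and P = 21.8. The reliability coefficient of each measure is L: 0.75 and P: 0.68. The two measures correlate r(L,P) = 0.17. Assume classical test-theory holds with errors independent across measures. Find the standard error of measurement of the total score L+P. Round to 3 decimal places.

14.486

Var(total) = 706.28 + 112.662 = 818.942.
True-score variance = 496.443 + 112.662 = 609.106, so reliability = 0.7438.
Error variance = 818.942 − 609.106 = 209.837; SEM = √209.837 = 14.486.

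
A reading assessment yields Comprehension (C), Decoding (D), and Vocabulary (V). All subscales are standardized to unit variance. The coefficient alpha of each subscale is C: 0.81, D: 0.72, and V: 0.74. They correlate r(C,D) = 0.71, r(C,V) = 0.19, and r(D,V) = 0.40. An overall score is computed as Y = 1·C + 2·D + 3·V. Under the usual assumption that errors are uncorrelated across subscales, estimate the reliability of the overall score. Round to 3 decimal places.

Var(Y) = 1 + 2² + 3² + 2·[2·0.71 + 3·0.19 + 6·0.40] = 14 + 8.78 = 22.78.
With uncorrelated errors the cross-covariances are all true-score covariance, so they carry over unchanged; only the diagonal terms shrink to ρᵢσᵢ².
True-score variance = [0.81 + 2²·0.72 + 3²·0.74] + 8.78 = 10.35 + 8.78 = 19.13.
Reliability = 19.13 / 22.78 = 0.840.

0.840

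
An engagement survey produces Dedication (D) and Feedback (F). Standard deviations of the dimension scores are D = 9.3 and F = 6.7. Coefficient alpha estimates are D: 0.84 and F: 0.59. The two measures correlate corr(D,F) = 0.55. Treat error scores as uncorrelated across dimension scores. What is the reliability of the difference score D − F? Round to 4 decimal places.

Var(D−F) = 9.3² + 6.7² − 2·9.3·6.7·0.55 = 131.38 − 68.541 = 62.839.
With uncorrelated errors the cross-covariances are all true-score covariance, so they carry over unchanged; only the diagonal terms shrink to ρᵢσᵢ².
True-score variance = [9.3²·0.84 + 6.7²·0.59] − 68.541 = 99.1367 − 68.541 = 30.5957.
Reliability = 30.5957 / 62.839 = 0.4869.

0.4869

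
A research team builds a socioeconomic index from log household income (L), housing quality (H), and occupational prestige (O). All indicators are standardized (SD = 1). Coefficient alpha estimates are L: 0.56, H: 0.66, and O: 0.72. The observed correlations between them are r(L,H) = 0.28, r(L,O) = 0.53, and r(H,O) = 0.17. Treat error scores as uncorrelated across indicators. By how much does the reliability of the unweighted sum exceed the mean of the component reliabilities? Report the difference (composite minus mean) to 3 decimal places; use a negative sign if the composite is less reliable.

Var(sum) = 3 + 1.96 = 4.96; true-score variance = 1.94 + 1.96 = 3.9; composite reliability = 0.7863.
Mean component reliability = 0.6467.
Difference = 0.7863 − 0.6467 = 0.140.

0.140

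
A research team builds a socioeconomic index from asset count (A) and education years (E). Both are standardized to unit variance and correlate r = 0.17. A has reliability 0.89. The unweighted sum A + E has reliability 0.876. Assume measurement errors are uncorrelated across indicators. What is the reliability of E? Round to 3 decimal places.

Var(A+E) = 2 + 2·0.17 = 2.340.
True-score variance = ρ_A + ρ_E + 2·0.17, so 0.876 = (0.89 + ρ_E + 0.34) / 2.340.
ρ_E = 0.876·2.340 − 0.89 − 0.34 = 0.820.

0.820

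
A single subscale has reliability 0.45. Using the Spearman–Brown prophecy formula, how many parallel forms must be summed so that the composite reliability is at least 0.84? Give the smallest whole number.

k ≥ ρ*(1−ρ₁)/(ρ₁(1−ρ*)) = 0.84·0.55 / (0.45·0.16) = 6.417.
Smallest integer k = 7.

7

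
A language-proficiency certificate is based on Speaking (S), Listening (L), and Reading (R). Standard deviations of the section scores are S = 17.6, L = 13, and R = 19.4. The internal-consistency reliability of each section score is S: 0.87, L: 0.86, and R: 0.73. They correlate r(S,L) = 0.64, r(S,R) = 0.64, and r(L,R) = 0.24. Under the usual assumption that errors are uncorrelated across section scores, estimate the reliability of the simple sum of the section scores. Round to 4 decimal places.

0.9030

Var(S+L+R) = 17.6² + 13² + 19.4² + 2·[17.6·13·0.64 + 17.6·19.4·0.64 + 13·19.4·0.24] = 855.12 + 850.963 = 1706.08.
Under uncorrelated errors the observed covariances equal the true-score covariances, so only the own-variance terms attenuate.
True-score variance = [17.6²·0.87 + 13²·0.86 + 19.4²·0.73] + 850.963 = 689.574 + 850.963 = 1540.54.
Reliability = 1540.54 / 1706.08 = 0.9030.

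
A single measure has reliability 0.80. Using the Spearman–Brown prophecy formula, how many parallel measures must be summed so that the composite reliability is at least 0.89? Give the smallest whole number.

3

k ≥ ρ*(1−ρ₁)/(ρ₁(1−ρ*)) = 0.89·0.20 / (0.80·0.11) = 2.023.
Smallest integer k = 3.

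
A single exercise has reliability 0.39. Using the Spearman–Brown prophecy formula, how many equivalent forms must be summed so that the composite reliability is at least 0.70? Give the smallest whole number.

k ≥ ρ*(1−ρ₁)/(ρ₁(1−ρ*)) = 0.70·0.61 / (0.39·0.30) = 3.650.
Smallest integer k = 4.

4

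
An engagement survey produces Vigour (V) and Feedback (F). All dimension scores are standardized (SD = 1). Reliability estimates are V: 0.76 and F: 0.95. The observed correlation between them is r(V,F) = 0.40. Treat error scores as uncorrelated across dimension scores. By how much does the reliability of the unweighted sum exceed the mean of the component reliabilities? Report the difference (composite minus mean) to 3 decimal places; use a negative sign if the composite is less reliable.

Var(sum) = 2 + 0.8 = 2.8; true-score variance = 1.71 + 0.8 = 2.51; composite reliability = 0.8964.
Mean component reliability = 0.8550.
Difference = 0.8964 − 0.8550 = 0.041.

0.041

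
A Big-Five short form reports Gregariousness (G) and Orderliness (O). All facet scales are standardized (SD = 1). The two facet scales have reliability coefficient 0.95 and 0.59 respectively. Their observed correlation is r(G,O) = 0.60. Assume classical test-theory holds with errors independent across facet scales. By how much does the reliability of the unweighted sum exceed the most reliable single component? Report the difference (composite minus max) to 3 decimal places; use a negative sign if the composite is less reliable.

Var(sum) = 2 + 1.2 = 3.2; true-score variance = 1.54 + 1.2 = 2.74; composite reliability = 0.8563.
Max component reliability = 0.9500.
Difference = 0.8563 − 0.9500 = -0.094.

-0.094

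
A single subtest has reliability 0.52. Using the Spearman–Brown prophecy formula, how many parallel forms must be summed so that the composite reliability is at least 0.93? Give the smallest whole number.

13

k ≥ ρ*(1−ρ₁)/(ρ₁(1−ρ*)) = 0.93·0.48 / (0.52·0.07) = 12.264.
Smallest integer k = 13.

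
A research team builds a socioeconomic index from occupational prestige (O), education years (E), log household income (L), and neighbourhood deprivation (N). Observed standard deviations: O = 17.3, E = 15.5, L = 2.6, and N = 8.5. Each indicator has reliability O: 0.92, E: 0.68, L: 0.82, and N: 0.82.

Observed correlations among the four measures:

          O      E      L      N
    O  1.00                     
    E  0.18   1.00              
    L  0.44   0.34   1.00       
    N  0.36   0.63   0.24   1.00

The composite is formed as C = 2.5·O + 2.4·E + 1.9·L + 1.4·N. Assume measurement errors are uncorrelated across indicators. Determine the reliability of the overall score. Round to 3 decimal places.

0.882

Var(C) = 2.5²·17.3² + 2.4²·15.5² + 1.9²·2.6² + 1.4²·8.5² + 2·[6·17.3·15.5·0.18 + 4.75·17.3·2.6·0.44 + 3.5·17.3·8.5·0.36 + 4.56·15.5·2.6·0.34 + 3.36·15.5·8.5·0.63 + 2.66·2.6·8.5·0.24] = 3420.42 + 1848.74 = 5269.16.
Under uncorrelated errors the observed covariances equal the true-score covariances, so only the own-variance terms attenuate.
True-score variance = [2.5²·17.3²·0.92 + 2.4²·15.5²·0.68 + 1.9²·2.6²·0.82 + 1.4²·8.5²·0.82] + 1848.74 = 2798.06 + 1848.74 = 4646.8.
Reliability = 4646.8 / 5269.16 = 0.882.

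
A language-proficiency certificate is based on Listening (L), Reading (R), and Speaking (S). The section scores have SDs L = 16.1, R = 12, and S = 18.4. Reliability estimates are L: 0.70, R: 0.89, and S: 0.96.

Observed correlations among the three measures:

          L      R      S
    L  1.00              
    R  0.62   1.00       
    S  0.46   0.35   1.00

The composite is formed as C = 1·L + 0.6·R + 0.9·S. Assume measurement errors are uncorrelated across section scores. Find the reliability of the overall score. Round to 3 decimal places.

Var(C) = 16.1² + 0.6²·12² + 0.9²·18.4² + 2·[0.6·16.1·12·0.62 + 0.9·16.1·18.4·0.46 + 0.54·12·18.4·0.35] = 585.284 + 472.49 = 1057.77.
Under uncorrelated errors the observed covariances equal the true-score covariances, so only the own-variance terms attenuate.
True-score variance = [16.1²·0.70 + 0.6²·12²·0.89 + 0.9²·18.4²·0.96] + 472.49 = 490.849 + 472.49 = 963.339.
Reliability = 963.339 / 1057.77 = 0.911.

0.911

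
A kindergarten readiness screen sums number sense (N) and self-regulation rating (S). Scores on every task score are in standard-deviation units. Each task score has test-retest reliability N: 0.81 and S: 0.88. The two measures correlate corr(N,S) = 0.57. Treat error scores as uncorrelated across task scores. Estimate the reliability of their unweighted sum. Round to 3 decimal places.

Var(N+S) = 2 + 2·[0.57] = 2 + 1.14 = 3.14.
Because errors are independent across components, Cov(Tᵢ,Tⱼ) = Cov(Xᵢ,Xⱼ); the off-diagonal part of the true-score variance is the same as above.
True-score variance = [0.81 + 0.88] + 1.14 = 1.69 + 1.14 = 2.83.
Reliability = 2.83 / 3.14 = 0.901.

0.901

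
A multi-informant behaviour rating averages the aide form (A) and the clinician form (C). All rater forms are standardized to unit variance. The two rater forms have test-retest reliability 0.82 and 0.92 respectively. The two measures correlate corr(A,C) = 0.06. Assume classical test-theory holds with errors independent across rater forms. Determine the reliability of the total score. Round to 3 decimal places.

0.877

Var(A+C) = 2 + 2·[0.06] = 2 + 0.12 = 2.12.
With uncorrelated errors the cross-covariances are all true-score covariance, so they carry over unchanged; only the diagonal terms shrink to ρᵢσᵢ².
True-score variance = [0.82 + 0.92] + 0.12 = 1.74 + 0.12 = 1.86.
Reliability = 1.86 / 2.12 = 0.877.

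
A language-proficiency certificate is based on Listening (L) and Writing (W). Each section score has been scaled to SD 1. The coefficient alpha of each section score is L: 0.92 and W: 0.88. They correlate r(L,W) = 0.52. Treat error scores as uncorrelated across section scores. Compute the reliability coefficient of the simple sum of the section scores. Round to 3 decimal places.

0.934

Var(L+W) = 2 + 2·[0.52] = 2 + 1.04 = 3.04.
With uncorrelated errors the cross-covariances are all true-score covariance, so they carry over unchanged; only the diagonal terms shrink to ρᵢσᵢ².
True-score variance = [0.92 + 0.88] + 1.04 = 1.8 + 1.04 = 2.84.
Reliability = 2.84 / 3.04 = 0.934.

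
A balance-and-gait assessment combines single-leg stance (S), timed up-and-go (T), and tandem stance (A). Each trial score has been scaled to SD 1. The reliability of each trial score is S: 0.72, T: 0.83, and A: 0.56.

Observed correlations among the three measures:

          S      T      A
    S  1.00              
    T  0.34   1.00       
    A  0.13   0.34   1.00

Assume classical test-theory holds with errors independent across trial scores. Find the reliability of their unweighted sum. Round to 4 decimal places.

Var(S+T+A) = 3 + 2·[0.34 + 0.13 + 0.34] = 3 + 1.62 = 4.62.
Under uncorrelated errors the observed covariances equal the true-score covariances, so only the own-variance terms attenuate.
True-score variance = [0.72 + 0.83 + 0.56] + 1.62 = 2.11 + 1.62 = 3.73.
Reliability = 3.73 / 4.62 = 0.8074.

0.8074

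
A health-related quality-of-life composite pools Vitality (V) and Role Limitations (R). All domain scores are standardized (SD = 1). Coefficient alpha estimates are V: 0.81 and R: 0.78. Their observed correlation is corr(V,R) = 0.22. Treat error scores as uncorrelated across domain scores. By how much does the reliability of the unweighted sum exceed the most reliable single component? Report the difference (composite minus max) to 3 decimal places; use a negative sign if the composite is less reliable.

Var(sum) = 2 + 0.44 = 2.44; true-score variance = 1.59 + 0.44 = 2.03; composite reliability = 0.8320.
Max component reliability = 0.8100.
Difference = 0.8320 − 0.8100 = 0.022.

0.022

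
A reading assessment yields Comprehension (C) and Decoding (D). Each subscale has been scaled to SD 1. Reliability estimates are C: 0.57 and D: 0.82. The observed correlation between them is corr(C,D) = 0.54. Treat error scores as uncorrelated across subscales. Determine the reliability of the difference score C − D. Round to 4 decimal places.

0.3370

Var(C−D) = 1 + 1 − 2·0.54 = 2 − 1.08 = 0.92.
With uncorrelated errors the cross-covariances are all true-score covariance, so they carry over unchanged; only the diagonal terms shrink to ρᵢσᵢ².
True-score variance = [0.57 + 0.82] − 1.08 = 1.39 − 1.08 = 0.31.
Reliability = 0.31 / 0.92 = 0.3370.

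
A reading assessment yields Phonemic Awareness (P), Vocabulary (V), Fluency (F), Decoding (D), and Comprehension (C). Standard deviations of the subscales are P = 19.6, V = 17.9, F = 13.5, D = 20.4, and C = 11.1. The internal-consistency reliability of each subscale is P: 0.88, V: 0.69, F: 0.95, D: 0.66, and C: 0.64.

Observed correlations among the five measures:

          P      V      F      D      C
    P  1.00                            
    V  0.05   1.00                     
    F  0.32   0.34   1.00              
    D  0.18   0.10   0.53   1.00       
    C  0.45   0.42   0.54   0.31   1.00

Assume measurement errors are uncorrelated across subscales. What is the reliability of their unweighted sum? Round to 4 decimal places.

Var(P+V+F+D+C) = 19.6² + 17.9² + 13.5² + 20.4² + 11.1² + 2·[19.6·17.9·0.05 + 19.6·13.5·0.32 + 19.6·20.4·0.18 + 19.6·11.1·0.45 + 17.9·13.5·0.34 + 17.9·20.4·0.10 + 17.9·11.1·0.42 + 13.5·20.4·0.53 + 13.5·11.1·0.54 + 20.4·11.1·0.31] = 1426.19 + 1542.58 = 2968.77.
Under uncorrelated errors the observed covariances equal the true-score covariances, so only the own-variance terms attenuate.
True-score variance = [19.6²·0.88 + 17.9²·0.69 + 13.5²·0.95 + 20.4²·0.66 + 11.1²·0.64] + 1542.58 = 1085.8 + 1542.58 = 2628.38.
Reliability = 2628.38 / 2968.77 = 0.8853.

0.8853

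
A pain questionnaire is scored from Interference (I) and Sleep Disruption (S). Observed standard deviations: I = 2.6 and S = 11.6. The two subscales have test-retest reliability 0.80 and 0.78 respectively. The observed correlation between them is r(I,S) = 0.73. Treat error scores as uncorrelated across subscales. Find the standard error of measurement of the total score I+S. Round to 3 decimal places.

Var(total) = 141.32 + 44.0336 = 185.354.
True-score variance = 110.365 + 44.0336 = 154.398, so reliability = 0.8330.
Error variance = 185.354 − 154.398 = 30.9552; SEM = √30.9552 = 5.564.

5.564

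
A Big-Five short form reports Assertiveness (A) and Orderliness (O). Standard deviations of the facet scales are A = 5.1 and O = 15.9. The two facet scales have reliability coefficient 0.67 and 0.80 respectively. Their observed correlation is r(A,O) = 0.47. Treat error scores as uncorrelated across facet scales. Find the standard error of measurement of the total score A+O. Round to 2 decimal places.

Var(total) = 278.82 + 76.2246 = 355.045.
True-score variance = 219.675 + 76.2246 = 295.899, so reliability = 0.8334.
Error variance = 355.045 − 295.899 = 59.1453; SEM = √59.1453 = 7.69.

7.69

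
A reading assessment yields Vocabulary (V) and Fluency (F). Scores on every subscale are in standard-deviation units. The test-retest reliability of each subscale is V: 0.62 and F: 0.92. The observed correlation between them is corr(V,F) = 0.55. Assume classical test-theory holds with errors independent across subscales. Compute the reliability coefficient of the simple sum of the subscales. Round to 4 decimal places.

0.8516

Var(V+F) = 2 + 2·[0.55] = 2 + 1.1 = 3.1.
Under uncorrelated errors the observed covariances equal the true-score covariances, so only the own-variance terms attenuate.
True-score variance = [0.62 + 0.92] + 1.1 = 1.54 + 1.1 = 2.64.
Reliability = 2.64 / 3.1 = 0.8516.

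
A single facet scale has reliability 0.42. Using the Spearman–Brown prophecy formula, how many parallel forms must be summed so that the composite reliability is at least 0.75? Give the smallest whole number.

5

k ≥ ρ*(1−ρ₁)/(ρ₁(1−ρ*)) = 0.75·0.58 / (0.42·0.25) = 4.143.
Smallest integer k = 5.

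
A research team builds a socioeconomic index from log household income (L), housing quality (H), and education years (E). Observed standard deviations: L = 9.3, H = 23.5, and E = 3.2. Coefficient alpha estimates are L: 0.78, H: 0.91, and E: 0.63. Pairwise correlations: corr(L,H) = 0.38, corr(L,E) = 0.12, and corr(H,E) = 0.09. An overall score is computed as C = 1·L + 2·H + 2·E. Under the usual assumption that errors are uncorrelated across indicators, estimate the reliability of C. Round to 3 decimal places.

0.915

Var(C) = 9.3² + 2²·23.5² + 2²·3.2² + 2·[2·9.3·23.5·0.38 + 2·9.3·3.2·0.12 + 4·23.5·3.2·0.09] = 2336.45 + 400.625 = 2737.07.
Under uncorrelated errors the observed covariances equal the true-score covariances, so only the own-variance terms attenuate.
True-score variance = [9.3²·0.78 + 2²·23.5²·0.91 + 2²·3.2²·0.63] + 400.625 = 2103.46 + 400.625 = 2504.08.
Reliability = 2504.08 / 2737.07 = 0.915.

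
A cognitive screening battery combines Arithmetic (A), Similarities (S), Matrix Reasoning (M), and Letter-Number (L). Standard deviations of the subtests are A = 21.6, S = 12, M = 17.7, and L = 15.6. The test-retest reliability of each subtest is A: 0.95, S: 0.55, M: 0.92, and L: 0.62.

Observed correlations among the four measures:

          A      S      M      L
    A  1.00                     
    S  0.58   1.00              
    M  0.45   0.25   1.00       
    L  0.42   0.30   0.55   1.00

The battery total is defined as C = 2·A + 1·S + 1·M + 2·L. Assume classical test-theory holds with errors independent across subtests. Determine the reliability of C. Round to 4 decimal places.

0.9169

Var(C) = 2²·21.6² + 12² + 17.7² + 2²·15.6² + 2·[2·21.6·12·0.58 + 2·21.6·17.7·0.45 + 4·21.6·15.6·0.42 + 12·17.7·0.25 + 2·12·15.6·0.30 + 2·17.7·15.6·0.55] = 3296.97 + 3360.01 = 6656.98.
With uncorrelated errors the cross-covariances are all true-score covariance, so they carry over unchanged; only the diagonal terms shrink to ρᵢσᵢ².
True-score variance = [2²·21.6²·0.95 + 12²·0.55 + 17.7²·0.92 + 2²·15.6²·0.62] + 3360.01 = 2743.89 + 3360.01 = 6103.9.
Reliability = 6103.9 / 6656.98 = 0.9169.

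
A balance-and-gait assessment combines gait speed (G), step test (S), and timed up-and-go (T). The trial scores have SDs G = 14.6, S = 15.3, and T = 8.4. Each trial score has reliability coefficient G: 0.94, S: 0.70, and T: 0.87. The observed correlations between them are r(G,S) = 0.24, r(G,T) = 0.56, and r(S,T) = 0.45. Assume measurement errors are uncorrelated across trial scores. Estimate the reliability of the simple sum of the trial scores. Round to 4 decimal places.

0.8950

Var(G+S+T) = 14.6² + 15.3² + 8.4² + 2·[14.6·15.3·0.24 + 14.6·8.4·0.56 + 15.3·8.4·0.45] = 517.81 + 360.247 = 878.057.
Under uncorrelated errors the observed covariances equal the true-score covariances, so only the own-variance terms attenuate.
True-score variance = [14.6²·0.94 + 15.3²·0.70 + 8.4²·0.87] + 360.247 = 425.621 + 360.247 = 785.868.
Reliability = 785.868 / 878.057 = 0.8950.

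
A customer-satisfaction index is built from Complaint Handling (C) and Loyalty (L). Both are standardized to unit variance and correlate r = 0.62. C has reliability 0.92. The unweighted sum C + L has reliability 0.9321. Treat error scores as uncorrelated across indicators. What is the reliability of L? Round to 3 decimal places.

0.860

Var(C+L) = 2 + 2·0.62 = 3.240.
True-score variance = ρ_C + ρ_L + 2·0.62, so 0.9321 = (0.92 + ρ_L + 1.24) / 3.240.
ρ_L = 0.9321·3.240 − 0.92 − 1.24 = 0.860.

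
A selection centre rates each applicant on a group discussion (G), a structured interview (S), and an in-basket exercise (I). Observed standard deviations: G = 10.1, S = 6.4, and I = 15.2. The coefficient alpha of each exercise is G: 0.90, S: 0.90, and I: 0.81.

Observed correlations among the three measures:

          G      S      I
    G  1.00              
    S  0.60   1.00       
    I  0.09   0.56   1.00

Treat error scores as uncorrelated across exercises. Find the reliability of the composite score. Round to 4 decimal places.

Var(G+S+I) = 10.1² + 6.4² + 15.2² + 2·[10.1·6.4·0.60 + 10.1·15.2·0.09 + 6.4·15.2·0.56] = 374.01 + 214.155 = 588.165.
With uncorrelated errors the cross-covariances are all true-score covariance, so they carry over unchanged; only the diagonal terms shrink to ρᵢσᵢ².
True-score variance = [10.1²·0.90 + 6.4²·0.90 + 15.2²·0.81] + 214.155 = 315.815 + 214.155 = 529.971.
Reliability = 529.971 / 588.165 = 0.9011.

0.9011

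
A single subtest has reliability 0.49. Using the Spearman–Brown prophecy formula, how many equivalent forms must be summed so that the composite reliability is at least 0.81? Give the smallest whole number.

5

k ≥ ρ*(1−ρ₁)/(ρ₁(1−ρ*)) = 0.81·0.51 / (0.49·0.19) = 4.437.
Smallest integer k = 5.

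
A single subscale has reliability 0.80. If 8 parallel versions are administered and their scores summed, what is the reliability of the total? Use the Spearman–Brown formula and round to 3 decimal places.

0.970

ρ_k = kρ / (1 + (k−1)ρ) = 8·0.80 / (1 + 7·0.80) = 6.400 / 6.600 = 0.970.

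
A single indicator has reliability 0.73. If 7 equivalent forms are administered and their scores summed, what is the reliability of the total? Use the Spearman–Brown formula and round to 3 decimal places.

ρ_k = kρ / (1 + (k−1)ρ) = 7·0.73 / (1 + 6·0.73) = 5.110 / 5.380 = 0.950.

0.950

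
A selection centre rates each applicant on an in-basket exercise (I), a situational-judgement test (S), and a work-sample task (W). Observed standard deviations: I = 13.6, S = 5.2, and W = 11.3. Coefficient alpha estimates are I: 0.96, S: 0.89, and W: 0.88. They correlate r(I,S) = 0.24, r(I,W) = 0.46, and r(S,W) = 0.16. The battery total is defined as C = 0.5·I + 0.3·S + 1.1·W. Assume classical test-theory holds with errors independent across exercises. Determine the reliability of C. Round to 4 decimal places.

Var(C) = 0.5²·13.6² + 0.3²·5.2² + 1.1²·11.3² + 2·[0.15·13.6·5.2·0.24 + 0.55·13.6·11.3·0.46 + 0.33·5.2·11.3·0.16] = 203.179 + 89.059 = 292.237.
Because errors are independent across components, Cov(Tᵢ,Tⱼ) = Cov(Xᵢ,Xⱼ); the off-diagonal part of the true-score variance is the same as above.
True-score variance = [0.5²·13.6²·0.96 + 0.3²·5.2²·0.89 + 1.1²·11.3²·0.88] + 89.059 = 182.521 + 89.059 = 271.58.
Reliability = 271.58 / 292.237 = 0.9293.

0.9293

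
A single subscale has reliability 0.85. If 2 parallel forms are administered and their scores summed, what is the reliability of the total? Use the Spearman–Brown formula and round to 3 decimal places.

0.919

ρ_k = kρ / (1 + (k−1)ρ) = 2·0.85 / (1 + 1·0.85) = 1.700 / 1.850 = 0.919.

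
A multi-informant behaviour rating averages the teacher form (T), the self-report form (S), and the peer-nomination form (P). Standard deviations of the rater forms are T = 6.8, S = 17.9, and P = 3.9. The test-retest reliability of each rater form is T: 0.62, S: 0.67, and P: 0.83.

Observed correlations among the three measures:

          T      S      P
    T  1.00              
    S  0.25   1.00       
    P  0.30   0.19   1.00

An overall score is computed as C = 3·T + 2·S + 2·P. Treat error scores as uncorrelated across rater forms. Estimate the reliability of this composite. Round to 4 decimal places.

Var(C) = 3²·6.8² + 2²·17.9² + 2²·3.9² + 2·[6·6.8·17.9·0.25 + 6·6.8·3.9·0.30 + 4·17.9·3.9·0.19] = 1758.64 + 566.743 = 2325.38.
Under uncorrelated errors the observed covariances equal the true-score covariances, so only the own-variance terms attenuate.
True-score variance = [3²·6.8²·0.62 + 2²·17.9²·0.67 + 2²·3.9²·0.83] + 566.743 = 1167.22 + 566.743 = 1733.96.
Reliability = 1733.96 / 2325.38 = 0.7457.

0.7457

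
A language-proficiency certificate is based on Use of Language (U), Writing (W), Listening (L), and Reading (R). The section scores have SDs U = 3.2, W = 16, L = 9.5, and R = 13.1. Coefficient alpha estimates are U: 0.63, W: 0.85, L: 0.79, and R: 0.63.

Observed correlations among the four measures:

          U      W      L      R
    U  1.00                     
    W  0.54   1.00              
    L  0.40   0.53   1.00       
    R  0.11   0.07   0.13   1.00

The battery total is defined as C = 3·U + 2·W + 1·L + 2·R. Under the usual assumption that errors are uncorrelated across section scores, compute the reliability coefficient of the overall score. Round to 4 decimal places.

Var(C) = 3²·3.2² + 2²·16² + 9.5² + 2²·13.1² + 2·[6·3.2·16·0.54 + 3·3.2·9.5·0.40 + 6·3.2·13.1·0.11 + 2·16·9.5·0.53 + 4·16·13.1·0.07 + 2·9.5·13.1·0.13] = 1892.85 + 964.4 = 2857.25.
Because errors are independent across components, Cov(Tᵢ,Tⱼ) = Cov(Xᵢ,Xⱼ); the off-diagonal part of the true-score variance is the same as above.
True-score variance = [3²·3.2²·0.63 + 2²·16²·0.85 + 9.5²·0.79 + 2²·13.1²·0.63] + 964.4 = 1432.22 + 964.4 = 2396.62.
Reliability = 2396.62 / 2857.25 = 0.8388.

0.8388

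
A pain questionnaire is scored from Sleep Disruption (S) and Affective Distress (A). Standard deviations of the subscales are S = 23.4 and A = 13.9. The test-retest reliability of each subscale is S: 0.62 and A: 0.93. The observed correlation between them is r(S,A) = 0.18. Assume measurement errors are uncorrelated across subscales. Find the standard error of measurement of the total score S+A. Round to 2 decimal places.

Var(total) = 740.77 + 117.094 = 857.864.
True-score variance = 519.173 + 117.094 = 636.266, so reliability = 0.7417.
Error variance = 857.864 − 636.266 = 221.597; SEM = √221.597 = 14.89.

14.89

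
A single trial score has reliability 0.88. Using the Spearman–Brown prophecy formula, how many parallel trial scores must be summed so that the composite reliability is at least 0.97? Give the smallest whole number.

5

k ≥ ρ*(1−ρ₁)/(ρ₁(1−ρ*)) = 0.97·0.12 / (0.88·0.03) = 4.409.
Smallest integer k = 5.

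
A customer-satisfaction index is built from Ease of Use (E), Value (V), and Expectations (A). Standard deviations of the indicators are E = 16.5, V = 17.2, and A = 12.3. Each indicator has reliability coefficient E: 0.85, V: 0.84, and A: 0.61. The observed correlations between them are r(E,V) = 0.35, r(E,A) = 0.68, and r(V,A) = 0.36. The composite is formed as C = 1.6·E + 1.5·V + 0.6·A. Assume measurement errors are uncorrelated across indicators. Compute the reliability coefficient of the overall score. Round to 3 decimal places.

0.899

Var(C) = 1.6²·16.5² + 1.5²·17.2² + 0.6²·12.3² + 2·[2.4·16.5·17.2·0.35 + 0.96·16.5·12.3·0.68 + 0.9·17.2·12.3·0.36] = 1417.06 + 878.846 = 2295.91.
With uncorrelated errors the cross-covariances are all true-score covariance, so they carry over unchanged; only the diagonal terms shrink to ρᵢσᵢ².
True-score variance = [1.6²·16.5²·0.85 + 1.5²·17.2²·0.84 + 0.6²·12.3²·0.61] + 878.846 = 1184.78 + 878.846 = 2063.62.
Reliability = 2063.62 / 2295.91 = 0.899.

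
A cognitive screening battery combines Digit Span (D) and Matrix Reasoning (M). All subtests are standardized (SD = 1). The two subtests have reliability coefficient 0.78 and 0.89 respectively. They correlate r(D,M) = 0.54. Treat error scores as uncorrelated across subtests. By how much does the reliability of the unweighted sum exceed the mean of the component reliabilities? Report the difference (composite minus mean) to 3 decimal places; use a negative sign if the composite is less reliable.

0.058

Var(sum) = 2 + 1.08 = 3.08; true-score variance = 1.67 + 1.08 = 2.75; composite reliability = 0.8929.
Mean component reliability = 0.8350.
Difference = 0.8929 − 0.8350 = 0.058.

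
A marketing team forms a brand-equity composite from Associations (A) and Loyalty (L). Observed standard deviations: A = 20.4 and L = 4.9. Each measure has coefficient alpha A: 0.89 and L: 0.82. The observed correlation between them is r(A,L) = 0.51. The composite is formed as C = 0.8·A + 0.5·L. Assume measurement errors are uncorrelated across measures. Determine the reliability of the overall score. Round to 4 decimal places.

0.9030

Var(C) = 0.8²·20.4² + 0.5²·4.9² + 2·[0.4·20.4·4.9·0.51] = 272.345 + 40.7837 = 313.129.
Because errors are independent across components, Cov(Tᵢ,Tⱼ) = Cov(Xᵢ,Xⱼ); the off-diagonal part of the true-score variance is the same as above.
True-score variance = [0.8²·20.4²·0.89 + 0.5²·4.9²·0.82] + 40.7837 = 241.967 + 40.7837 = 282.75.
Reliability = 282.75 / 313.129 = 0.9030.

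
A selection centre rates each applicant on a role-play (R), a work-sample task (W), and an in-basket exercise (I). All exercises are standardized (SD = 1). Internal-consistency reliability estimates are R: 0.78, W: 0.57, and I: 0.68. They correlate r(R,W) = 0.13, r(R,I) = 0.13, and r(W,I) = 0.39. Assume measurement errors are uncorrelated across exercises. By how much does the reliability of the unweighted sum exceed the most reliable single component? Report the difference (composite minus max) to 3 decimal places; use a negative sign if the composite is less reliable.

-0.006

Var(sum) = 3 + 1.3 = 4.3; true-score variance = 2.03 + 1.3 = 3.33; composite reliability = 0.7744.
Max component reliability = 0.7800.
Difference = 0.7744 − 0.7800 = -0.006.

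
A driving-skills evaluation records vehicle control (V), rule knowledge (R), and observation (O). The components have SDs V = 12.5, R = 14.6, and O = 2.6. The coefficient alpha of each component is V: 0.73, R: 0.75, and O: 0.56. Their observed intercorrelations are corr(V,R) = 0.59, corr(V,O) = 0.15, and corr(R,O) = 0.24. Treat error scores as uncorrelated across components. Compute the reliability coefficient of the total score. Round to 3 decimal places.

0.841

Var(V+R+O) = 12.5² + 14.6² + 2.6² + 2·[12.5·14.6·0.59 + 12.5·2.6·0.15 + 14.6·2.6·0.24] = 376.17 + 243.321 = 619.491.
With uncorrelated errors the cross-covariances are all true-score covariance, so they carry over unchanged; only the diagonal terms shrink to ρᵢσᵢ².
True-score variance = [12.5²·0.73 + 14.6²·0.75 + 2.6²·0.56] + 243.321 = 277.718 + 243.321 = 521.039.
Reliability = 521.039 / 619.491 = 0.841.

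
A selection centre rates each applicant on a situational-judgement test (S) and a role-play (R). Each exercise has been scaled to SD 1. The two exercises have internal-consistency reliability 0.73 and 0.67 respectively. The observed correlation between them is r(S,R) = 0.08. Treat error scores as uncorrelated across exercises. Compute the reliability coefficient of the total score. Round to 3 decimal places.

Var(S+R) = 2 + 2·[0.08] = 2 + 0.16 = 2.16.
With uncorrelated errors the cross-covariances are all true-score covariance, so they carry over unchanged; only the diagonal terms shrink to ρᵢσᵢ².
True-score variance = [0.73 + 0.67] + 0.16 = 1.4 + 0.16 = 1.56.
Reliability = 1.56 / 2.16 = 0.722.

0.722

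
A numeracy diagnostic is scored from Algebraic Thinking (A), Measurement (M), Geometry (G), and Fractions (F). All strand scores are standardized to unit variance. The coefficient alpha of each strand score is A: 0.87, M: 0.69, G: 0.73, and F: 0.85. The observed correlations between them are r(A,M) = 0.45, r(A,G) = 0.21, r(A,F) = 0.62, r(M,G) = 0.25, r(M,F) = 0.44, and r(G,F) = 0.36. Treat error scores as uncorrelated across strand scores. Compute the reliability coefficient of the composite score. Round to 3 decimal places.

0.901

Var(A+M+G+F) = 4 + 2·[0.45 + 0.21 + 0.62 + 0.25 + 0.44 + 0.36] = 4 + 4.66 = 8.66.
Because errors are independent across components, Cov(Tᵢ,Tⱼ) = Cov(Xᵢ,Xⱼ); the off-diagonal part of the true-score variance is the same as above.
True-score variance = [0.87 + 0.69 + 0.73 + 0.85] + 4.66 = 3.14 + 4.66 = 7.8.
Reliability = 7.8 / 8.66 = 0.901.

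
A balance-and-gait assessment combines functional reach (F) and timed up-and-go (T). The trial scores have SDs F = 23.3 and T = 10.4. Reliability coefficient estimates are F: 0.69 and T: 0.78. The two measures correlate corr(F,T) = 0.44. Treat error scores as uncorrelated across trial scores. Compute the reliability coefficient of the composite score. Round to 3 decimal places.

Var(F+T) = 23.3² + 10.4² + 2·[23.3·10.4·0.44] = 651.05 + 213.242 = 864.292.
With uncorrelated errors the cross-covariances are all true-score covariance, so they carry over unchanged; only the diagonal terms shrink to ρᵢσᵢ².
True-score variance = [23.3²·0.69 + 10.4²·0.78] + 213.242 = 458.959 + 213.242 = 672.201.
Reliability = 672.201 / 864.292 = 0.778.

0.778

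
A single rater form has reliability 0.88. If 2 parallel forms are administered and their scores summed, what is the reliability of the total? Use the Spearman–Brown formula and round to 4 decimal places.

ρ_k = kρ / (1 + (k−1)ρ) = 2·0.88 / (1 + 1·0.88) = 1.760 / 1.880 = 0.9362.

0.9362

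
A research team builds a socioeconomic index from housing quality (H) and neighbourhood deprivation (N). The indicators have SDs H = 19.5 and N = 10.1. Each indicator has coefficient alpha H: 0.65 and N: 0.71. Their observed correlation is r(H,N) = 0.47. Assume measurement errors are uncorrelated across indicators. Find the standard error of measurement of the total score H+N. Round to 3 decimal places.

Var(total) = 482.26 + 185.133 = 667.393.
True-score variance = 319.59 + 185.133 = 504.723, so reliability = 0.7563.
Error variance = 667.393 − 504.723 = 162.67; SEM = √162.67 = 12.754.

12.754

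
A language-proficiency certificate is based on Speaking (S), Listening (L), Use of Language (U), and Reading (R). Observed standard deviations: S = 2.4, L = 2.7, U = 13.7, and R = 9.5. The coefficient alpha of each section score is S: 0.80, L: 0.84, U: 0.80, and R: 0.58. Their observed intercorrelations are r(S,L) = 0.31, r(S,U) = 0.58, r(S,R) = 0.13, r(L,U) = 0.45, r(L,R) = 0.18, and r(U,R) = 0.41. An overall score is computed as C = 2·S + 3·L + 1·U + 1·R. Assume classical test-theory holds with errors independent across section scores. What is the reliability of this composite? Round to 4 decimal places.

0.8730

Var(C) = 2²·2.4² + 3²·2.7² + 13.7² + 9.5² + 2·[6·2.4·2.7·0.31 + 2·2.4·13.7·0.58 + 2·2.4·9.5·0.13 + 3·2.7·13.7·0.45 + 3·2.7·9.5·0.18 + 13.7·9.5·0.41] = 366.59 + 346.541 = 713.131.
With uncorrelated errors the cross-covariances are all true-score covariance, so they carry over unchanged; only the diagonal terms shrink to ρᵢσᵢ².
True-score variance = [2²·2.4²·0.80 + 3²·2.7²·0.84 + 13.7²·0.80 + 9.5²·0.58] + 346.541 = 276.041 + 346.541 = 622.583.
Reliability = 622.583 / 713.131 = 0.8730.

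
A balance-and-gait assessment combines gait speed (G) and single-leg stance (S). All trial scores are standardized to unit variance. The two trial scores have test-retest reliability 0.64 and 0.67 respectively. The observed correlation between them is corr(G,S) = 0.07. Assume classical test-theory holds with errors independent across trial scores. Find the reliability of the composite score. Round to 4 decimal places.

0.6776

Var(G+S) = 2 + 2·[0.07] = 2 + 0.14 = 2.14.
Because errors are independent across components, Cov(Tᵢ,Tⱼ) = Cov(Xᵢ,Xⱼ); the off-diagonal part of the true-score variance is the same as above.
True-score variance = [0.64 + 0.67] + 0.14 = 1.31 + 0.14 = 1.45.
Reliability = 1.45 / 2.14 = 0.6776.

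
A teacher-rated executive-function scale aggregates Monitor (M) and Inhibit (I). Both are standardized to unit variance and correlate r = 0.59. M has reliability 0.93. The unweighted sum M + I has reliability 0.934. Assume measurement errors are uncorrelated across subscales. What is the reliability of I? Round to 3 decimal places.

Var(M+I) = 2 + 2·0.59 = 3.180.
True-score variance = ρ_M + ρ_I + 2·0.59, so 0.934 = (0.93 + ρ_I + 1.18) / 3.180.
ρ_I = 0.934·3.180 − 0.93 − 1.18 = 0.860.

0.860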